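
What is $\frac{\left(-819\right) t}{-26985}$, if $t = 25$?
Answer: $\frac{195}{257} \approx 0.75875$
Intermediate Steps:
$\frac{\left(-819\right) t}{-26985} = \frac{\left(-819\right) 25}{-26985} = \left(-20475\right) \left(- \frac{1}{26985}\right) = \frac{195}{257}$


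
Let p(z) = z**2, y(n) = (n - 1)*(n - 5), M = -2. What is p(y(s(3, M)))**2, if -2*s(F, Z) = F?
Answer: 17850625/256 ≈ 69729.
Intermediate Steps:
s(F, Z) = -F/2
y(n) = (-1 + n)*(-5 + n)
p(y(s(3, M)))**2 = ((5 + (-1/2*3)**2 - (-3)*3)**2)**2 = ((5 + (-3/2)**2 - 6*(-3/2))**2)**2 = ((5 + 9/4 + 9)**2)**2 = ((65/4)**2)**2 = (4225/16)**2 = 17850625/256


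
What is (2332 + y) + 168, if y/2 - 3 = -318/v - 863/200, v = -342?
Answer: 14245609/5700 ≈ 2499.2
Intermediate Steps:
y = -4391/5700 (y = 6 + 2*(-318/(-342) - 863/200) = 6 + 2*(-318*(-1/342) - 863*1/200) = 6 + 2*(53/57 - 863/200) = 6 + 2*(-38591/11400) = 6 - 38591/5700 = -4391/5700 ≈ -0.77035)
(2332 + y) + 168 = (2332 - 4391/5700) + 168 = 13288009/5700 + 168 = 14245609/5700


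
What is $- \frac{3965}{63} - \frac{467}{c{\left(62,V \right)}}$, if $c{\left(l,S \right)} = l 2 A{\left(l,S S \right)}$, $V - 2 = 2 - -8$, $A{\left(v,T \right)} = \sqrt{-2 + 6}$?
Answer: $- \frac{1012741}{15624} \approx -64.82$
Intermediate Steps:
$A{\left(v,T \right)} = 2$ ($A{\left(v,T \right)} = \sqrt{4} = 2$)
$V = 12$ ($V = 2 + \left(2 - -8\right) = 2 + \left(2 + 8\right) = 2 + 10 = 12$)
$c{\left(l,S \right)} = 4 l$ ($c{\left(l,S \right)} = l 2 \cdot 2 = 2 l 2 = 4 l$)
$- \frac{3965}{63} - \frac{467}{c{\left(62,V \right)}} = - \frac{3965}{63} - \frac{467}{4 \cdot 62} = \left(-3965\right) \frac{1}{63} - \frac{467}{248} = - \frac{3965}{63} - \frac{467}{248} = - \frac{1012741}{15624}$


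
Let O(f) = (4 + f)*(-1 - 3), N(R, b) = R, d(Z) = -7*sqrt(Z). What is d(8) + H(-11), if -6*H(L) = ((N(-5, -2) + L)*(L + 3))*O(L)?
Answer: -1792/3 - 14*sqrt(2) ≈ -617.13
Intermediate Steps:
O(f) = -16 - 4*f (O(f) = (4 + f)*(-4) = -16 - 4*f)
H(L) = -(-16 - 4*L)*(-5 + L)*(3 + L)/6 (H(L) = -(-5 + L)*(L + 3)*(-16 - 4*L)/6 = -(-5 + L)*(3 + L)*(-16 - 4*L)/6 = -(-16 - 4*L)*(-5 + L)*(3 + L)/6)
d(8) + H(-11) = -14*sqrt(2) + 2*(4 - 11)*(-15 + (-11)**2 - 2*(-11))/3 = -14*sqrt(2) + (2/3)*(-7)*(-15 + 121 + 22) = -14*sqrt(2) + (2/3)*(-7)*128 = -14*sqrt(2) - 1792/3 = -1792/3 - 14*sqrt(2)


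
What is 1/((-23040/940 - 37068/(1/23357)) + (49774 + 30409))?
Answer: -47/40688704523 ≈ -1.1551e-9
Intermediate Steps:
1/((-23040/940 - 37068/(1/23357)) + (49774 + 30409)) = 1/((-23040*1/940 - 37068/1/23357) + 80183) = 1/((-1152/47 - 37068*23357) + 80183) = 1/((-1152/47 - 865797276) + 80183) = 1/(-40692473124/47 + 80183) = 1/(-40688704523/47) = -47/40688704523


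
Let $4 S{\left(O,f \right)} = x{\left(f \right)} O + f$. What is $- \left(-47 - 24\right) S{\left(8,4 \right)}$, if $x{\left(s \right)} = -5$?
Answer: $-639$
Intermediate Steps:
$S{\left(O,f \right)} = - \frac{5 O}{4} + \frac{f}{4}$ ($S{\left(O,f \right)} = \frac{- 5 O + f}{4} = \frac{f - 5 O}{4} = - \frac{5 O}{4} + \frac{f}{4}$)
$- \left(-47 - 24\right) S{\left(8,4 \right)} = - \left(-47 - 24\right) \left(\left(- \frac{5}{4}\right) 8 + \frac{1}{4} \cdot 4\right) = - \left(-47 - 24\right) \left(-10 + 1\right) = - \left(-47 - 24\right) \left(-9\right) = - \left(-71\right) \left(-9\right) = \left(-1\right) 639 = -639$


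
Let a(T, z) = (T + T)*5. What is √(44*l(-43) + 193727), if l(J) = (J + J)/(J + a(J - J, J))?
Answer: 3*√21535 ≈ 440.24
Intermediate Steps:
a(T, z) = 10*T (a(T, z) = (2*T)*5 = 10*T)
l(J) = 2 (l(J) = (J + J)/(J + 10*(J - J)) = (2*J)/(J + 10*0) = (2*J)/(J + 0) = (2*J)/J = 2)
√(44*l(-43) + 193727) = √(44*2 + 193727) = √(88 + 193727) = √193815 = 3*√21535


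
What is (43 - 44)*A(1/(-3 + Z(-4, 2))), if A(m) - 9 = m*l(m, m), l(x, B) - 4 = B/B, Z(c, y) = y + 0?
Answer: -4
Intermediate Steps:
Z(c, y) = y
l(x, B) = 5 (l(x, B) = 4 + B/B = 4 + 1 = 5)
A(m) = 9 + 5*m (A(m) = 9 + m*5 = 9 + 5*m)
(43 - 44)*A(1/(-3 + Z(-4, 2))) = (43 - 44)*(9 + 5/(-3 + 2)) = -(9 + 5/(-1)) = -(9 + 5*(-1)) = -(9 - 5) = -1*4 = -4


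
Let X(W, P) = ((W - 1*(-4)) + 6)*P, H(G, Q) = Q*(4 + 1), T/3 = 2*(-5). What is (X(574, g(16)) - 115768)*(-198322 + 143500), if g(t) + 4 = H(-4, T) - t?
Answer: 11789361456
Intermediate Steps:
T = -30 (T = 3*(2*(-5)) = 3*(-10) = -30)
H(G, Q) = 5*Q (H(G, Q) = Q*5 = 5*Q)
g(t) = -154 - t (g(t) = -4 + (5*(-30) - t) = -4 + (-150 - t) = -154 - t)
X(W, P) = P*(10 + W) (X(W, P) = ((W + 4) + 6)*P = ((4 + W) + 6)*P = (10 + W)*P = P*(10 + W))
(X(574, g(16)) - 115768)*(-198322 + 143500) = ((-154 - 1*16)*(10 + 574) - 115768)*(-198322 + 143500) = ((-154 - 16)*584 - 115768)*(-54822) = (-170*584 - 115768)*(-54822) = (-99280 - 115768)*(-54822) = -215048*(-54822) = 11789361456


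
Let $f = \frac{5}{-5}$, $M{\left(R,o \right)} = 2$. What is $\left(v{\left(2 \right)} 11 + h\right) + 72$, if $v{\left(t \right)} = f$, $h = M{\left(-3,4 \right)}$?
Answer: $63$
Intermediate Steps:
$h = 2$
$f = -1$ ($f = 5 \left(- \frac{1}{5}\right) = -1$)
$v{\left(t \right)} = -1$
$\left(v{\left(2 \right)} 11 + h\right) + 72 = \left(\left(-1\right) 11 + 2\right) + 72 = \left(-11 + 2\right) + 72 = -9 + 72 = 63$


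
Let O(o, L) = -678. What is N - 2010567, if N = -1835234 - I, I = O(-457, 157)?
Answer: -3845123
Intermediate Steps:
I = -678
N = -1834556 (N = -1835234 - 1*(-678) = -1835234 + 678 = -1834556)
N - 2010567 = -1834556 - 2010567 = -3845123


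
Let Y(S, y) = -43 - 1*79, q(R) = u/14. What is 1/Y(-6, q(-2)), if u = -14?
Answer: -1/122 ≈ -0.0081967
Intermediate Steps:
q(R) = -1 (q(R) = -14/14 = -14*1/14 = -1)
Y(S, y) = -122 (Y(S, y) = -43 - 79 = -122)
1/Y(-6, q(-2)) = 1/(-122) = -1/122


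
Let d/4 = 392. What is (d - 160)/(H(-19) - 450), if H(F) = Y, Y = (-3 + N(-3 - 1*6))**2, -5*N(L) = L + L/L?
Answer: -35200/11201 ≈ -3.1426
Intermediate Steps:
d = 1568 (d = 4*392 = 1568)
N(L) = -1/5 - L/5 (N(L) = -(L + L/L)/5 = -(L + 1)/5 = -(1 + L)/5 = -1/5 - L/5)
Y = 49/25 (Y = (-3 + (-1/5 - (-3 - 1*6)/5))**2 = (-3 + (-1/5 - (-3 - 6)/5))**2 = (-3 + (-1/5 - 1/5*(-9)))**2 = (-3 + (-1/5 + 9/5))**2 = (-3 + 8/5)**2 = (-7/5)**2 = 49/25 ≈ 1.9600)
H(F) = 49/25
(d - 160)/(H(-19) - 450) = (1568 - 160)/(49/25 - 450) = 1408/(-11201/25) = 1408*(-25/11201) = -35200/11201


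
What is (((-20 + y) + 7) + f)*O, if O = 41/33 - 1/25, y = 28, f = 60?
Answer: 992/11 ≈ 90.182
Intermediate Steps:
O = 992/825 (O = 41*(1/33) - 1*1/25 = 41/33 - 1/25 = 992/825 ≈ 1.2024)
(((-20 + y) + 7) + f)*O = (((-20 + 28) + 7) + 60)*(992/825) = ((8 + 7) + 60)*(992/825) = (15 + 60)*(992/825) = 75*(992/825) = 992/11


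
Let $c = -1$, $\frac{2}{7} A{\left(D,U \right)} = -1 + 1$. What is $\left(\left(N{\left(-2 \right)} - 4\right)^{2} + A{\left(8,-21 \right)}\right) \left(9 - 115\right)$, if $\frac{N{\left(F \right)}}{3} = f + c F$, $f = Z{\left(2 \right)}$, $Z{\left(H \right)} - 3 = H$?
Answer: $-30634$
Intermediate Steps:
$Z{\left(H \right)} = 3 + H$
$A{\left(D,U \right)} = 0$ ($A{\left(D,U \right)} = \frac{7 \left(-1 + 1\right)}{2} = \frac{7}{2} \cdot 0 = 0$)
$f = 5$ ($f = 3 + 2 = 5$)
$N{\left(F \right)} = 15 - 3 F$ ($N{\left(F \right)} = 3 \left(5 - F\right) = 15 - 3 F$)
$\left(\left(N{\left(-2 \right)} - 4\right)^{2} + A{\left(8,-21 \right)}\right) \left(9 - 115\right) = \left(\left(\left(15 - -6\right) - 4\right)^{2} + 0\right) \left(9 - 115\right) = \left(\left(\left(15 + 6\right) - 4\right)^{2} + 0\right) \left(-106\right) = \left(\left(21 - 4\right)^{2} + 0\right) \left(-106\right) = \left(17^{2} + 0\right) \left(-106\right) = \left(289 + 0\right) \left(-106\right) = 289 \left(-106\right) = -30634$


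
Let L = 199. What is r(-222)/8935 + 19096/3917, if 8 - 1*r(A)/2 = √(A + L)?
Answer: 170685432/34998395 - 2*I*√23/8935 ≈ 4.877 - 0.0010735*I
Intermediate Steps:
r(A) = 16 - 2*√(199 + A) (r(A) = 16 - 2*√(A + 199) = 16 - 2*√(199 + A))
r(-222)/8935 + 19096/3917 = (16 - 2*√(199 - 222))/8935 + 19096/3917 = (16 - 2*I*√23)*(1/8935) + 19096*(1/3917) = (16 - 2*I*√23)*(1/8935) + 19096/3917 = (16/8935 - 2*I*√23/8935) + 19096/3917 = 170685432/34998395 - 2*I*√23/8935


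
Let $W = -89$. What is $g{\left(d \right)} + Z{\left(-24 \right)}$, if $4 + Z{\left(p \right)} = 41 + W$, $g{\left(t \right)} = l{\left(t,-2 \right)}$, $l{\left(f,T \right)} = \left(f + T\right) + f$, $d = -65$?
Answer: $-184$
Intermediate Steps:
$l{\left(f,T \right)} = T + 2 f$ ($l{\left(f,T \right)} = \left(T + f\right) + f = T + 2 f$)
$g{\left(t \right)} = -2 + 2 t$
$Z{\left(p \right)} = -52$ ($Z{\left(p \right)} = -4 + \left(41 - 89\right) = -4 - 48 = -52$)
$g{\left(d \right)} + Z{\left(-24 \right)} = \left(-2 + 2 \left(-65\right)\right) - 52 = \left(-2 - 130\right) - 52 = -132 - 52 = -184$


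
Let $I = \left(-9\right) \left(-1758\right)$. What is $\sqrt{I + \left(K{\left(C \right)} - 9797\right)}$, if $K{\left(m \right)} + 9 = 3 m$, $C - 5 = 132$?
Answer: $\sqrt{6427} \approx 80.169$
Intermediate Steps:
$C = 137$ ($C = 5 + 132 = 137$)
$K{\left(m \right)} = -9 + 3 m$
$I = 15822$
$\sqrt{I + \left(K{\left(C \right)} - 9797\right)} = \sqrt{15822 + \left(\left(-9 + 3 \cdot 137\right) - 9797\right)} = \sqrt{15822 + \left(\left(-9 + 411\right) - 9797\right)} = \sqrt{15822 + \left(402 - 9797\right)} = \sqrt{15822 - 9395} = \sqrt{6427}$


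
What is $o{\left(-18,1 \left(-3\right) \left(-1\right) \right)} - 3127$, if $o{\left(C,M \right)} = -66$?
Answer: $-3193$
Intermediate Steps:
$o{\left(-18,1 \left(-3\right) \left(-1\right) \right)} - 3127 = -66 - 3127 = -3193$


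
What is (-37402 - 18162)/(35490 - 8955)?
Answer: -1916/915 ≈ -2.0940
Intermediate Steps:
(-37402 - 18162)/(35490 - 8955) = -55564/26535 = -55564*1/26535 = -1916/915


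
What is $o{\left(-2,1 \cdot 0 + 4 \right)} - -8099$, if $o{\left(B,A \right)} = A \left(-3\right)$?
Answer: $8087$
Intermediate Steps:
$o{\left(B,A \right)} = - 3 A$
$o{\left(-2,1 \cdot 0 + 4 \right)} - -8099 = - 3 \left(1 \cdot 0 + 4\right) - -8099 = - 3 \left(0 + 4\right) + 8099 = \left(-3\right) 4 + 8099 = -12 + 8099 = 8087$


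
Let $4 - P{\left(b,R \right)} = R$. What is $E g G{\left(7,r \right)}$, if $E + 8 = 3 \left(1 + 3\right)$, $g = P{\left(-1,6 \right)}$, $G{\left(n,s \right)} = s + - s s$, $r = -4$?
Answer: $160$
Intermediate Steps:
$P{\left(b,R \right)} = 4 - R$
$G{\left(n,s \right)} = s - s^{2}$
$g = -2$ ($g = 4 - 6 = -2$)
$E = 4$ ($E = -8 + 3 \left(1 + 3\right) = -8 + 3 \cdot 4 = -8 + 12 = 4$)
$E g G{\left(7,r \right)} = 4 \left(-2\right) \left(- 4 \left(1 - -4\right)\right) = - 8 \left(- 4 \left(1 + 4\right)\right) = - 8 \left(\left(-4\right) 5\right) = \left(-8\right) \left(-20\right) = 160$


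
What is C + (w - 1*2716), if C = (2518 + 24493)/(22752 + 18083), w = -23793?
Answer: -1082468004/40835 ≈ -26508.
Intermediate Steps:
C = 27011/40835 ≈ 0.66147
C + (w - 1*2716) = 27011/40835 + (-23793 - 1*2716) = 27011/40835 + (-23793 - 2716) = 27011/40835 - 26509 = -1082468004/40835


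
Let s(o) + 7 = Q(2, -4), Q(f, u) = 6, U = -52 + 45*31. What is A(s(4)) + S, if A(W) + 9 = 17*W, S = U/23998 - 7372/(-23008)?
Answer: -1768497823/69018248 ≈ -25.624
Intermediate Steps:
U = 1343 (U = -52 + 1395 = 1343)
S = 25976625/69018248 (S = 1343/23998 - 7372/(-23008) = 1343*(1/23998) - 7372*(-1/23008) = 1343/23998 + 1843/5752 = 25976625/69018248 ≈ 0.37637)
s(o) = -1 (s(o) = -7 + 6 = -1)
A(W) = -9 + 17*W
A(s(4)) + S = (-9 + 17*(-1)) + 25976625/69018248 = (-9 - 17) + 25976625/69018248 = -26 + 25976625/69018248 = -1768497823/69018248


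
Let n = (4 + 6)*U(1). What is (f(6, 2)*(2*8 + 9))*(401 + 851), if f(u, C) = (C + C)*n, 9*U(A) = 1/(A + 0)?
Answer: 1252000/9 ≈ 1.3911e+5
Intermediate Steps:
U(A) = 1/(9*A) (U(A) = 1/(9*(A + 0)) = 1/(9*A))
n = 10/9 (n = (4 + 6)*((⅑)/1) = 10*((⅑)*1) = 10*(⅑) = 10/9 ≈ 1.1111)
f(u, C) = 20*C/9 (f(u, C) = (C + C)*(10/9) = (2*C)*(10/9) = 20*C/9)
(f(6, 2)*(2*8 + 9))*(401 + 851) = (((20/9)*2)*(2*8 + 9))*(401 + 851) = (40*(16 + 9)/9)*1252 = ((40/9)*25)*1252 = (1000/9)*1252 = 1252000/9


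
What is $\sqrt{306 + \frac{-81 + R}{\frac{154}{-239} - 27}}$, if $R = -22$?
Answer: $\frac{\sqrt{13520293913}}{6607} \approx 17.599$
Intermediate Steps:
$\sqrt{306 + \frac{-81 + R}{\frac{154}{-239} - 27}} = \sqrt{306 + \frac{-81 - 22}{\frac{154}{-239} - 27}} = \sqrt{306 - \frac{103}{154 \left(- \frac{1}{239}\right) - 27}} = \sqrt{306 - \frac{103}{- \frac{154}{239} - 27}} = \sqrt{306 - \frac{103}{- \frac{6607}{239}}} = \sqrt{306 - - \frac{24617}{6607}} = \sqrt{306 + \frac{24617}{6607}} = \sqrt{\frac{2046359}{6607}} = \frac{\sqrt{13520293913}}{6607}$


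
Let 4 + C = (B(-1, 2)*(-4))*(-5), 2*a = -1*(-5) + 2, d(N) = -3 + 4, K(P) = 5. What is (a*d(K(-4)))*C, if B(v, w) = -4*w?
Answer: -574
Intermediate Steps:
d(N) = 1
a = 7/2 (a = (-1*(-5) + 2)/2 = (5 + 2)/2 = (1/2)*7 = 7/2 ≈ 3.5000)
C = -164 (C = -4 + (-4*2*(-4))*(-5) = -4 - 8*(-4)*(-5) = -4 + 32*(-5) = -4 - 160 = -164)
(a*d(K(-4)))*C = ((7/2)*1)*(-164) = (7/2)*(-164) = -574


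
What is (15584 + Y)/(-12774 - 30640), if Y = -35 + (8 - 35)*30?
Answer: -14739/43414 ≈ -0.33950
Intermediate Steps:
Y = -845 (Y = -35 - 27*30 = -35 - 810 = -845)
(15584 + Y)/(-12774 - 30640) = (15584 - 845)/(-12774 - 30640) = 14739/(-43414) = 14739*(-1/43414) = -14739/43414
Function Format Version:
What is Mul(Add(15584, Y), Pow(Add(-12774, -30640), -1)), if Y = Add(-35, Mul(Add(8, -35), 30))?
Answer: Rational(-14739, 43414) ≈ -0.33950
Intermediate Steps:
Y = -845 (Y = Add(-35, Mul(-27, 30)) = Add(-35, -810) = -845)
Mul(Add(15584, Y), Pow(Add(-12774, -30640), -1)) = Mul(Add(15584, -845), Pow(Add(-12774, -30640), -1)) = Mul(14739, Pow(-43414, -1)) = Mul(14739, Rational(-1, 43414)) = Rational(-14739, 43414)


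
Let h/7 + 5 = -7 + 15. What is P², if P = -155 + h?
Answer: 17956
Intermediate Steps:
h = 21 (h = -35 + 7*(-7 + 15) = -35 + 7*8 = -35 + 56 = 21)
P = -134 (P = -155 + 21 = -134)
P² = (-134)² = 17956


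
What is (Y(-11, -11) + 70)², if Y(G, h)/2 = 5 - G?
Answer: 10404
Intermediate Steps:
Y(G, h) = 10 - 2*G (Y(G, h) = 2*(5 - G) = 10 - 2*G)
(Y(-11, -11) + 70)² = ((10 - 2*(-11)) + 70)² = ((10 + 22) + 70)² = (32 + 70)² = 102² = 10404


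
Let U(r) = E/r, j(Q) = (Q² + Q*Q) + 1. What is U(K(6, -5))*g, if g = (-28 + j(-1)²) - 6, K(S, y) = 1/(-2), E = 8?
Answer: 400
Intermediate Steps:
K(S, y) = -½
j(Q) = 1 + 2*Q² (j(Q) = (Q² + Q²) + 1 = 2*Q² + 1 = 1 + 2*Q²)
U(r) = 8/r
g = -25 (g = (-28 + (1 + 2*(-1)²)²) - 6 = (-28 + (1 + 2*1)²) - 6 = (-28 + (1 + 2)²) - 6 = (-28 + 3²) - 6 = (-28 + 9) - 6 = -19 - 6 = -25)
U(K(6, -5))*g = (8/(-½))*(-25) = (8*(-2))*(-25) = -16*(-25) = 400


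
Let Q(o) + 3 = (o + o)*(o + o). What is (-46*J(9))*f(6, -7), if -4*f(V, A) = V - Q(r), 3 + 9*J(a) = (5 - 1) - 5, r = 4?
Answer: 2530/9 ≈ 281.11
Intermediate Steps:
Q(o) = -3 + 4*o² (Q(o) = -3 + (o + o)*(o + o) = -3 + (2*o)*(2*o) = -3 + 4*o²)
J(a) = -4/9 (J(a) = -⅓ + ((5 - 1) - 5)/9 = -⅓ + (4 - 5)/9 = -⅓ + (⅑)*(-1) = -⅓ - ⅑ = -4/9)
f(V, A) = 61/4 - V/4 (f(V, A) = -(V - (-3 + 4*4²))/4 = -(V - (-3 + 4*16))/4 = -(V - (-3 + 64))/4 = -(V - 1*61)/4 = -(V - 61)/4 = -(-61 + V)/4 = 61/4 - V/4)
(-46*J(9))*f(6, -7) = (-46*(-4/9))*(61/4 - ¼*6) = 184*(61/4 - 3/2)/9 = (184/9)*(55/4) = 2530/9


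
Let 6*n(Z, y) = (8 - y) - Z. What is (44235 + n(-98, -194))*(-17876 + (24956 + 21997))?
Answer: 1287674945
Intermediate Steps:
n(Z, y) = 4/3 - Z/6 - y/6 (n(Z, y) = ((8 - y) - Z)/6 = (8 - Z - y)/6 = 4/3 - Z/6 - y/6)
(44235 + n(-98, -194))*(-17876 + (24956 + 21997)) = (44235 + (4/3 - ⅙*(-98) - ⅙*(-194)))*(-17876 + (24956 + 21997)) = (44235 + (4/3 + 49/3 + 97/3))*(-17876 + 46953) = (44235 + 50)*29077 = 44285*29077 = 1287674945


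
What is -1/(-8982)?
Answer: 1/8982 ≈ 0.00011133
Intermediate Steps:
-1/(-8982) = -1*(-1/8982) = 1/8982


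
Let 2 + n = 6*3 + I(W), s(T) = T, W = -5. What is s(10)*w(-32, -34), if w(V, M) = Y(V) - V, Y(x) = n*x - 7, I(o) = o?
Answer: -3270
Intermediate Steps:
n = 11 (n = -2 + (6*3 - 5) = -2 + (18 - 5) = -2 + 13 = 11)
Y(x) = -7 + 11*x (Y(x) = 11*x - 7 = -7 + 11*x)
w(V, M) = -7 + 10*V (w(V, M) = (-7 + 11*V) - V = -7 + 10*V)
s(10)*w(-32, -34) = 10*(-7 + 10*(-32)) = 10*(-7 - 320) = 10*(-327) = -3270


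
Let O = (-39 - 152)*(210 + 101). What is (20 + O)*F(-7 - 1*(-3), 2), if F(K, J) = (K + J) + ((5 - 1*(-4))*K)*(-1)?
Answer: -2018954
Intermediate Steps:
F(K, J) = J - 8*K (F(K, J) = (J + K) + ((5 + 4)*K)*(-1) = (J + K) + (9*K)*(-1) = (J + K) - 9*K = J - 8*K)
O = -59401 (O = -191*311 = -59401)
(20 + O)*F(-7 - 1*(-3), 2) = (20 - 59401)*(2 - 8*(-7 - 1*(-3))) = -59381*(2 - 8*(-7 + 3)) = -59381*(2 - 8*(-4)) = -59381*(2 + 32) = -59381*34 = -2018954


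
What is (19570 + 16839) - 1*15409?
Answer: 21000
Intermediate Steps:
(19570 + 16839) - 1*15409 = 36409 - 15409 = 21000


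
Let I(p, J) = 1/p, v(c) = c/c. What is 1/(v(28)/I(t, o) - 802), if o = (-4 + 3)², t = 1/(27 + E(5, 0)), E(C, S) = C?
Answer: -32/25663 ≈ -0.0012469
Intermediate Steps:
t = 1/32 (t = 1/(27 + 5) = 1/32 ≈ 0.031250)
v(c) = 1
o = 1 (o = (-1)² = 1)
1/(v(28)/I(t, o) - 802) = 1/(1/1/(1/32) - 802) = 1/(1/32 - 802) = 1/(-25663/32) = -32/25663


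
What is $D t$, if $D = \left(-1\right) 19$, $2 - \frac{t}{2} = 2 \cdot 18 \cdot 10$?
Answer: $13604$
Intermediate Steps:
$t = -716$ ($t = 4 - 2 \cdot 2 \cdot 18 \cdot 10 = 4 - 2 \cdot 36 \cdot 10 = 4 - 720 = -716$)
$D = -19$
$D t = \left(-19\right) \left(-716\right) = 13604$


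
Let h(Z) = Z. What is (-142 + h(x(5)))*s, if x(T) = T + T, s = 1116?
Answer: -147312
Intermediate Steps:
x(T) = 2*T
(-142 + h(x(5)))*s = (-142 + 2*5)*1116 = (-142 + 10)*1116 = -132*1116 = -147312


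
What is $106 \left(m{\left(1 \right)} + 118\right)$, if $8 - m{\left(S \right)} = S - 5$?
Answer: $13780$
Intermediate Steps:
$m{\left(S \right)} = 13 - S$ ($m{\left(S \right)} = 8 - \left(S - 5\right) = 8 - \left(-5 + S\right) = 13 - S$)
$106 \left(m{\left(1 \right)} + 118\right) = 106 \left(\left(13 - 1\right) + 118\right) = 106 \left(12 + 118\right) = 106 \cdot 130 = 13780$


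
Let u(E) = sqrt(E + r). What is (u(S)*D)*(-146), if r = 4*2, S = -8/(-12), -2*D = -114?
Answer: -2774*sqrt(78) ≈ -24499.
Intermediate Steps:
D = 57 (D = -1/2*(-114) = 57)
S = 2/3 (S = -8*(-1/12) = 2/3 ≈ 0.66667)
r = 8
u(E) = sqrt(8 + E) (u(E) = sqrt(E + 8) = sqrt(8 + E))
(u(S)*D)*(-146) = (sqrt(8 + 2/3)*57)*(-146) = (sqrt(26/3)*57)*(-146) = ((sqrt(78)/3)*57)*(-146) = (19*sqrt(78))*(-146) = -2774*sqrt(78)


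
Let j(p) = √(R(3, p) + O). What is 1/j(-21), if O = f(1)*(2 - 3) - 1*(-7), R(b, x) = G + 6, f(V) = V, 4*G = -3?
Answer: 2*√5/15 ≈ 0.29814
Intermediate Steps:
G = -¾ (G = (¼)*(-3) = -¾ ≈ -0.75000)
R(b, x) = 21/4 (R(b, x) = -¾ + 6 = 21/4)
O = 6 (O = 1*(2 - 3) - 1*(-7) = 1*(-1) + 7 = -1 + 7 = 6)
j(p) = 3*√5/2 (j(p) = √(21/4 + 6) = √(45/4) = 3*√5/2)
1/j(-21) = 1/(3*√5/2) = 2*√5/15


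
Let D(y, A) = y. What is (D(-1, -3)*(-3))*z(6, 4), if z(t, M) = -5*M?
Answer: -60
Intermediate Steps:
(D(-1, -3)*(-3))*z(6, 4) = (-1*(-3))*(-5*4) = 3*(-20) = -60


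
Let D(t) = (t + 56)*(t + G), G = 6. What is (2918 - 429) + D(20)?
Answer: 4465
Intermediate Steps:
D(t) = (6 + t)*(56 + t) (D(t) = (t + 56)*(t + 6) = (56 + t)*(6 + t) = (6 + t)*(56 + t))
(2918 - 429) + D(20) = (2918 - 429) + (336 + 20² + 62*20) = 2489 + (336 + 400 + 1240) = 2489 + 1976 = 4465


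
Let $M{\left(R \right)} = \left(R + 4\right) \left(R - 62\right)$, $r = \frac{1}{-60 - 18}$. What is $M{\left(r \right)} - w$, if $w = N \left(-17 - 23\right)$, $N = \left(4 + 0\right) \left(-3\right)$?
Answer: $- \frac{4424627}{6084} \approx -727.26$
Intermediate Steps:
$N = -12$ ($N = 4 \left(-3\right) = -12$)
$w = 480$ ($w = - 12 \left(-17 - 23\right) = \left(-12\right) \left(-40\right) = 480$)
$r = - \frac{1}{78}$ ($r = \frac{1}{-78} = - \frac{1}{78} \approx -0.012821$)
$M{\left(R \right)} = \left(-62 + R\right) \left(4 + R\right)$ ($M{\left(R \right)} = \left(4 + R\right) \left(-62 + R\right) = \left(-62 + R\right) \left(4 + R\right)$)
$M{\left(r \right)} - w = \left(-248 + \left(- \frac{1}{78}\right)^{2} - - \frac{29}{39}\right) - 480 = \left(-248 + \frac{1}{6084} + \frac{29}{39}\right) - 480 = - \frac{1504307}{6084} - 480 = - \frac{4424627}{6084}$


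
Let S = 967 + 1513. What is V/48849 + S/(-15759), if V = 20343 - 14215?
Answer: -8191456/256603797 ≈ -0.031923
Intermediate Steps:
V = 6128
S = 2480
V/48849 + S/(-15759) = 6128/48849 + 2480/(-15759) = 6128*(1/48849) + 2480*(-1/15759) = 6128/48849 - 2480/15759 = -8191456/256603797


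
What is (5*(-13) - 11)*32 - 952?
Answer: -3384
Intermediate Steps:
(5*(-13) - 11)*32 - 952 = (-65 - 11)*32 - 952 = -76*32 - 952 = -2432 - 952 = -3384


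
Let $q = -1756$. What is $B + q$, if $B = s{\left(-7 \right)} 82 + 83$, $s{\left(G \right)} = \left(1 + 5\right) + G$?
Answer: $-1755$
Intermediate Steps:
$s{\left(G \right)} = 6 + G$
$B = 1$ ($B = \left(6 - 7\right) 82 + 83 = \left(-1\right) 82 + 83 = -82 + 83 = 1$)
$B + q = 1 - 1756 = -1755$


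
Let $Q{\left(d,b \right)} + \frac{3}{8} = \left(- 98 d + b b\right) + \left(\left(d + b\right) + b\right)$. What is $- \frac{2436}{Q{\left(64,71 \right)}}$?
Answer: $\frac{19488}{8203} \approx 2.3757$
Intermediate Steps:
$Q{\left(d,b \right)} = - \frac{3}{8} + b^{2} - 97 d + 2 b$ ($Q{\left(d,b \right)} = - \frac{3}{8} + \left(\left(- 98 d + b b\right) + \left(\left(d + b\right) + b\right)\right) = - \frac{3}{8} + \left(\left(- 98 d + b^{2}\right) + \left(\left(b + d\right) + b\right)\right) = - \frac{3}{8} + \left(\left(b^{2} - 98 d\right) + \left(d + 2 b\right)\right) = - \frac{3}{8} + \left(b^{2} - 97 d + 2 b\right) = - \frac{3}{8} + b^{2} - 97 d + 2 b$)
$- \frac{2436}{Q{\left(64,71 \right)}} = - \frac{2436}{- \frac{3}{8} + 71^{2} - 6208 + 2 \cdot 71} = - \frac{2436}{- \frac{3}{8} + 5041 - 6208 + 142} = - \frac{2436}{- \frac{8203}{8}} = \left(-2436\right) \left(- \frac{8}{8203}\right) = \frac{19488}{8203}$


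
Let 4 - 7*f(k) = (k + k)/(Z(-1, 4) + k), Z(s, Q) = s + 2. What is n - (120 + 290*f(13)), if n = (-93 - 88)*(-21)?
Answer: 176019/49 ≈ 3592.2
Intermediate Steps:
Z(s, Q) = 2 + s
f(k) = 4/7 - 2*k/(7*(1 + k)) (f(k) = 4/7 - (k + k)/(7*((2 - 1) + k)) = 4/7 - 2*k/(7*(1 + k)))
n = 3801 (n = -181*(-21) = 3801)
n - (120 + 290*f(13)) = 3801 - (120 + 290*(2*(2 + 13)/(7*(1 + 13)))) = 3801 - (120 + 290*((2/7)*15/14)) = 3801 - (120 + 290*((2/7)*(1/14)*15)) = 3801 - (120 + 290*(15/49)) = 3801 - (120 + 4350/49) = 3801 - 1*10230/49 = 3801 - 10230/49 = 176019/49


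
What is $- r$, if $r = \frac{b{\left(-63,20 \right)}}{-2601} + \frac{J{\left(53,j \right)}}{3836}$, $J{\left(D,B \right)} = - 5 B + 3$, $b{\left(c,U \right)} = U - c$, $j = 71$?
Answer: $\frac{308485}{2494359} \approx 0.12367$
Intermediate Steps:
$J{\left(D,B \right)} = 3 - 5 B$
$r = - \frac{308485}{2494359}$ ($r = \frac{20 - -63}{-2601} + \frac{3 - 355}{3836} = \left(20 + 63\right) \left(- \frac{1}{2601}\right) + \left(3 - 355\right) \frac{1}{3836} = 83 \left(- \frac{1}{2601}\right) - \frac{88}{959} = - \frac{83}{2601} - \frac{88}{959} = - \frac{308485}{2494359} \approx -0.12367$)
$- r = \left(-1\right) \left(- \frac{308485}{2494359}\right) = \frac{308485}{2494359}$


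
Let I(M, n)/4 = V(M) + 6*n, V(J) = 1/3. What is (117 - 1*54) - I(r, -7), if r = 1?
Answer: 689/3 ≈ 229.67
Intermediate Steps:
V(J) = ⅓
I(M, n) = 4/3 + 24*n (I(M, n) = 4*(⅓ + 6*n) = 4/3 + 24*n)
(117 - 1*54) - I(r, -7) = (117 - 1*54) - (4/3 + 24*(-7)) = (117 - 54) - (4/3 - 168) = 63 - 1*(-500/3) = 63 + 500/3 = 689/3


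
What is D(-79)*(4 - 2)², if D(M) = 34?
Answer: 136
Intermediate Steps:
D(-79)*(4 - 2)² = 34*(4 - 2)² = 34*2² = 34*4 = 136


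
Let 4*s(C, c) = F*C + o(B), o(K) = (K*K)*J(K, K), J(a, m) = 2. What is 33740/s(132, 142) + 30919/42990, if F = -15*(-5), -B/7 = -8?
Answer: 1575488117/173808570 ≈ 9.0645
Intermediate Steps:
B = 56 (B = -7*(-8) = 56)
F = 75
o(K) = 2*K² (o(K) = (K*K)*2 = K²*2 = 2*K²)
s(C, c) = 1568 + 75*C/4 (s(C, c) = (75*C + 2*56²)/4 = (75*C + 2*3136)/4 = (75*C + 6272)/4 = (6272 + 75*C)/4 = 1568 + 75*C/4)
33740/s(132, 142) + 30919/42990 = 33740/(1568 + (75/4)*132) + 30919/42990 = 33740/(1568 + 2475) + 30919*(1/42990) = 33740/4043 + 30919/42990 = 1575488117/173808570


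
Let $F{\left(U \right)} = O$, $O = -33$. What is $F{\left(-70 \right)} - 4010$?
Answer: $-4043$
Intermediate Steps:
$F{\left(U \right)} = -33$
$F{\left(-70 \right)} - 4010 = -33 - 4010 = -4043$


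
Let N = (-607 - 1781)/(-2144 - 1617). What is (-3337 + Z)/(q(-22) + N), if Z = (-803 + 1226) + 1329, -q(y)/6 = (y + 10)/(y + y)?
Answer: 13114607/8286 ≈ 1582.7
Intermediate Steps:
q(y) = -3*(10 + y)/y (q(y) = -6*(y + 10)/(y + y) = -6*(10 + y)/(2*y) = -6*(10 + y)*1/(2*y) = -3*(10 + y)/y)
Z = 1752 (Z = 423 + 1329 = 1752)
N = 2388/3761 (N = -2388/(-3761) = -2388*(-1/3761) = 2388/3761 ≈ 0.63494)
(-3337 + Z)/(q(-22) + N) = (-3337 + 1752)/((-3 - 30/(-22)) + 2388/3761) = -1585/((-3 - 30*(-1/22)) + 2388/3761) = -1585/((-3 + 15/11) + 2388/3761) = -1585/(-18/11 + 2388/3761) = -1585/(-41430/41371) = -1585*(-41371/41430) = 13114607/8286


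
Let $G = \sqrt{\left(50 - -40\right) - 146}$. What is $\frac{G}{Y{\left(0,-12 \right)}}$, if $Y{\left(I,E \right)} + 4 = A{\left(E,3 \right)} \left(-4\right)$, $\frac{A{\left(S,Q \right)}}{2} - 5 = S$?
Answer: $\frac{i \sqrt{14}}{26} \approx 0.14391 i$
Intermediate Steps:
$G = 2 i \sqrt{14}$ ($G = \sqrt{\left(50 + 40\right) - 146} = \sqrt{90 - 146} = \sqrt{-56} = 2 i \sqrt{14} \approx 7.4833 i$)
$A{\left(S,Q \right)} = 10 + 2 S$
$Y{\left(I,E \right)} = -44 - 8 E$ ($Y{\left(I,E \right)} = -4 + \left(10 + 2 E\right) \left(-4\right) = -4 - \left(40 + 8 E\right) = -44 - 8 E$)
$\frac{G}{Y{\left(0,-12 \right)}} = \frac{2 i \sqrt{14}}{-44 - -96} = \frac{2 i \sqrt{14}}{-44 + 96} = \frac{2 i \sqrt{14}}{52} = 2 i \sqrt{14} \cdot \frac{1}{52} = \frac{i \sqrt{14}}{26}$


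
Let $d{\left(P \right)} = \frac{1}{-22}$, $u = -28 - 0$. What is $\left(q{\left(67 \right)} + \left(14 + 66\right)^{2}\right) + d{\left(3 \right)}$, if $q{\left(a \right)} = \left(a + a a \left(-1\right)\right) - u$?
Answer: $\frac{44131}{22} \approx 2006.0$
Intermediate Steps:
$u = -28$ ($u = -28 + 0 = -28$)
$d{\left(P \right)} = - \frac{1}{22}$
$q{\left(a \right)} = 28 + a - a^{2}$ ($q{\left(a \right)} = \left(a + a a \left(-1\right)\right) - -28 = \left(a + a^{2} \left(-1\right)\right) + 28 = \left(a - a^{2}\right) + 28 = 28 + a - a^{2}$)
$\left(q{\left(67 \right)} + \left(14 + 66\right)^{2}\right) + d{\left(3 \right)} = \left(\left(28 + 67 - 67^{2}\right) + \left(14 + 66\right)^{2}\right) - \frac{1}{22} = \left(\left(28 + 67 - 4489\right) + 80^{2}\right) - \frac{1}{22} = \left(\left(28 + 67 - 4489\right) + 6400\right) - \frac{1}{22} = \left(-4394 + 6400\right) - \frac{1}{22} = 2006 - \frac{1}{22} = \frac{44131}{22}$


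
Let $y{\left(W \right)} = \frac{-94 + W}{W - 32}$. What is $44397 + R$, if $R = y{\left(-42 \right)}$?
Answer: $\frac{1642757}{37} \approx 44399.0$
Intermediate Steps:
$y{\left(W \right)} = \frac{-94 + W}{-32 + W}$
$R = \frac{68}{37}$ ($R = \frac{-94 - 42}{-32 - 42} = \frac{1}{-74} \left(-136\right) = \left(- \frac{1}{74}\right) \left(-136\right) = \frac{68}{37} \approx 1.8378$)
$44397 + R = 44397 + \frac{68}{37} = \frac{1642757}{37}$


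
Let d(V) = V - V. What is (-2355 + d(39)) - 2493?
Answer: -4848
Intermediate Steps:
d(V) = 0
(-2355 + d(39)) - 2493 = (-2355 + 0) - 2493 = -2355 - 2493 = -4848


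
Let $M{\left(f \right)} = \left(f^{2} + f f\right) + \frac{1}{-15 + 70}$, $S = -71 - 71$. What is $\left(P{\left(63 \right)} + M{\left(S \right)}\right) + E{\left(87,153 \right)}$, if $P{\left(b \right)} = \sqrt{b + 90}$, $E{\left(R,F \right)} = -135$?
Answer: $\frac{2210616}{55} + 3 \sqrt{17} \approx 40205.0$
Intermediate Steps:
$S = -142$ ($S = -71 - 71 = -142$)
$M{\left(f \right)} = \frac{1}{55} + 2 f^{2}$ ($M{\left(f \right)} = \left(f^{2} + f^{2}\right) + \frac{1}{55} = 2 f^{2} + \frac{1}{55} = \frac{1}{55} + 2 f^{2}$)
$P{\left(b \right)} = \sqrt{90 + b}$
$\left(P{\left(63 \right)} + M{\left(S \right)}\right) + E{\left(87,153 \right)} = \left(\sqrt{90 + 63} + \left(\frac{1}{55} + 2 \left(-142\right)^{2}\right)\right) - 135 = \left(\sqrt{153} + \left(\frac{1}{55} + 2 \cdot 20164\right)\right) - 135 = \left(3 \sqrt{17} + \left(\frac{1}{55} + 40328\right)\right) - 135 = \left(3 \sqrt{17} + \frac{2218041}{55}\right) - 135 = \left(\frac{2218041}{55} + 3 \sqrt{17}\right) - 135 = \frac{2210616}{55} + 3 \sqrt{17}$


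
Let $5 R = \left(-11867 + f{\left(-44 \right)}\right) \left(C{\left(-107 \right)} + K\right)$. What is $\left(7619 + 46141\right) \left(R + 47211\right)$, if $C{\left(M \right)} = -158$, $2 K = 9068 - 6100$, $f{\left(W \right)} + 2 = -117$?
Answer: $-168348160512$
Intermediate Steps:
$f{\left(W \right)} = -119$ ($f{\left(W \right)} = -2 - 117 = -119$)
$K = 1484$ ($K = \frac{9068 - 6100}{2} = \frac{1}{2} \cdot 2968 = 1484$)
$R = - \frac{15893436}{5}$ ($R = \frac{\left(-11867 - 119\right) \left(-158 + 1484\right)}{5} = \frac{\left(-11986\right) 1326}{5} = \frac{1}{5} \left(-15893436\right) = - \frac{15893436}{5} \approx -3.1787 \cdot 10^{6}$)
$\left(7619 + 46141\right) \left(R + 47211\right) = \left(7619 + 46141\right) \left(- \frac{15893436}{5} + 47211\right) = 53760 \left(- \frac{15657381}{5}\right) = -168348160512$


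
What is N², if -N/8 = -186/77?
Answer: 2214144/5929 ≈ 373.44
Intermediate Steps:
N = 1488/77 (N = -(-1488)/77 = -8*(-186/77) = 1488/77 ≈ 19.325)
N² = (1488/77)² = 2214144/5929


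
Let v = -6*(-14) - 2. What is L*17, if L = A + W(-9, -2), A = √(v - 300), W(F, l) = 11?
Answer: 187 + 17*I*√218 ≈ 187.0 + 251.0*I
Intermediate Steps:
v = 82 (v = 84 - 2 = 82)
A = I*√218 (A = √(82 - 300) = √(-218) = I*√218 ≈ 14.765*I)
L = 11 + I*√218 (L = I*√218 + 11 = 11 + I*√218 ≈ 11.0 + 14.765*I)
L*17 = (11 + I*√218)*17 = 187 + 17*I*√218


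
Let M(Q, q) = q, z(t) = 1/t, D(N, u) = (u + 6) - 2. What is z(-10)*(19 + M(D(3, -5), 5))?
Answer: -12/5 ≈ -2.4000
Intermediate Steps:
D(N, u) = 4 + u (D(N, u) = (6 + u) - 2 = 4 + u)
z(-10)*(19 + M(D(3, -5), 5)) = (19 + 5)/(-10) = -1/10*24 = -12/5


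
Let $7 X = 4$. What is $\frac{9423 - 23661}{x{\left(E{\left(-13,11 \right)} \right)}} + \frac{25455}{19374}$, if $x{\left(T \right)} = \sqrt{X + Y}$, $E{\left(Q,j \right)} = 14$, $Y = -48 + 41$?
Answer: $\frac{8485}{6458} + \frac{4746 i \sqrt{35}}{5} \approx 1.3139 + 5615.5 i$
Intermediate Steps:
$Y = -7$
$X = \frac{4}{7}$ ($X = \frac{1}{7} \cdot 4 = \frac{4}{7} \approx 0.57143$)
$x{\left(T \right)} = \frac{3 i \sqrt{35}}{7}$ ($x{\left(T \right)} = \sqrt{\frac{4}{7} - 7} = \sqrt{- \frac{45}{7}} = \frac{3 i \sqrt{35}}{7}$)
$\frac{9423 - 23661}{x{\left(E{\left(-13,11 \right)} \right)}} + \frac{25455}{19374} = \frac{9423 - 23661}{\frac{3}{7} i \sqrt{35}} + \frac{25455}{19374} = - 14238 \left(- \frac{i \sqrt{35}}{15}\right) + 25455 \cdot \frac{1}{19374} = \frac{4746 i \sqrt{35}}{5} + \frac{8485}{6458} = \frac{8485}{6458} + \frac{4746 i \sqrt{35}}{5}$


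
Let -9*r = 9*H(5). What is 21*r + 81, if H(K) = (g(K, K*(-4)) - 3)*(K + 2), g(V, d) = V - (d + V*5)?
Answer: 522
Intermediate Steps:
g(V, d) = -d - 4*V (g(V, d) = V - (d + 5*V) = V + (-d - 5*V) = -d - 4*V)
H(K) = -6 - 3*K (H(K) = ((-K*(-4) - 4*K) - 3)*(K + 2) = ((-(-4)*K - 4*K) - 3)*(2 + K) = ((4*K - 4*K) - 3)*(2 + K) = (0 - 3)*(2 + K) = -3*(2 + K) = -6 - 3*K)
r = 21 (r = -(-6 - 3*5) = -(-6 - 15) = -(-21) = -⅑*(-189) = 21)
21*r + 81 = 21*21 + 81 = 441 + 81 = 522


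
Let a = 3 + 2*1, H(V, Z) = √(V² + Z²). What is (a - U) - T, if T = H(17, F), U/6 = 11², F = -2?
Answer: -721 - √293 ≈ -738.12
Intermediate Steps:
U = 726 (U = 6*11² = 6*121 = 726)
a = 5 (a = 3 + 2 = 5)
T = √293 (T = √(17² + (-2)²) = √(289 + 4) = √293 ≈ 17.117)
(a - U) - T = (5 - 1*726) - √293 = (5 - 726) - √293 = -721 - √293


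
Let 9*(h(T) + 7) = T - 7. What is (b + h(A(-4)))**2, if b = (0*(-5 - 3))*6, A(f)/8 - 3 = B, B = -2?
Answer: 3844/81 ≈ 47.457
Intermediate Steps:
A(f) = 8 (A(f) = 24 + 8*(-2) = 24 - 16 = 8)
b = 0 (b = (0*(-8))*6 = 0*6 = 0)
h(T) = -70/9 + T/9 (h(T) = -7 + (T - 7)/9 = -7 + (-7 + T)/9 = -7 + (-7/9 + T/9) = -70/9 + T/9)
(b + h(A(-4)))**2 = (0 + (-70/9 + (1/9)*8))**2 = (0 + (-70/9 + 8/9))**2 = (0 - 62/9)**2 = (-62/9)**2 = 3844/81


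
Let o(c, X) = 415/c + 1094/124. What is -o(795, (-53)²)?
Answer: -92119/9858 ≈ -9.3446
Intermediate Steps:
o(c, X) = 547/62 + 415/c (o(c, X) = 415/c + 1094*(1/124) = 415/c + 547/62 = 547/62 + 415/c)
-o(795, (-53)²) = -(547/62 + 415/795) = -(547/62 + 415*(1/795)) = -(547/62 + 83/159) = -1*92119/9858 = -92119/9858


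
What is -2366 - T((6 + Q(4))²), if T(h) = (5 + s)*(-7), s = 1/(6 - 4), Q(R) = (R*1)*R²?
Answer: -4655/2 ≈ -2327.5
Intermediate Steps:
Q(R) = R³ (Q(R) = R*R² = R³)
s = ½ (s = 1/2 = ½ ≈ 0.50000)
T(h) = -77/2 (T(h) = (5 + ½)*(-7) = (11/2)*(-7) = -77/2)
-2366 - T((6 + Q(4))²) = -2366 - 1*(-77/2) = -2366 + 77/2 = -4655/2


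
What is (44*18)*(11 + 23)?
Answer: 26928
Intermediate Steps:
(44*18)*(11 + 23) = 792*34 = 26928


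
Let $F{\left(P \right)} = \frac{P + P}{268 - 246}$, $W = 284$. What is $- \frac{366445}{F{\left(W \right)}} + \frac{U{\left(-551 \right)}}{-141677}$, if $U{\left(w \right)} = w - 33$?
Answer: $- \frac{571084945059}{40236268} \approx -14193.0$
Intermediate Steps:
$F{\left(P \right)} = \frac{P}{11}$ ($F{\left(P \right)} = \frac{2 P}{22} = 2 P \frac{1}{22} = \frac{P}{11}$)
$U{\left(w \right)} = -33 + w$ ($U{\left(w \right)} = w - 33 = -33 + w$)
$- \frac{366445}{F{\left(W \right)}} + \frac{U{\left(-551 \right)}}{-141677} = - \frac{366445}{\frac{1}{11} \cdot 284} + \frac{-33 - 551}{-141677} = - \frac{366445}{\frac{284}{11}} - - \frac{584}{141677} = \left(-366445\right) \frac{11}{284} + \frac{584}{141677} = - \frac{4030895}{284} + \frac{584}{141677} = - \frac{571084945059}{40236268}$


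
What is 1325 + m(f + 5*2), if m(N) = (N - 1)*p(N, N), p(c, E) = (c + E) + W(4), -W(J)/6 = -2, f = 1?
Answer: 1665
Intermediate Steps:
W(J) = 12 (W(J) = -6*(-2) = 12)
p(c, E) = 12 + E + c (p(c, E) = (c + E) + 12 = (E + c) + 12 = 12 + E + c)
m(N) = (-1 + N)*(12 + 2*N) (m(N) = (N - 1)*(12 + N + N) = (-1 + N)*(12 + 2*N))
1325 + m(f + 5*2) = 1325 + 2*(-1 + (1 + 5*2))*(6 + (1 + 5*2)) = 1325 + 2*(-1 + (1 + 10))*(6 + (1 + 10)) = 1325 + 2*(-1 + 11)*(6 + 11) = 1325 + 2*10*17 = 1325 + 340 = 1665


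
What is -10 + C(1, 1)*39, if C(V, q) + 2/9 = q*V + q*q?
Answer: 178/3 ≈ 59.333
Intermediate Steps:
C(V, q) = -2/9 + q² + V*q (C(V, q) = -2/9 + (q*V + q*q) = -2/9 + (V*q + q²) = -2/9 + (q² + V*q) = -2/9 + q² + V*q)
-10 + C(1, 1)*39 = -10 + (-2/9 + 1² + 1*1)*39 = -10 + (-2/9 + 1 + 1)*39 = -10 + (16/9)*39 = -10 + 208/3 = 178/3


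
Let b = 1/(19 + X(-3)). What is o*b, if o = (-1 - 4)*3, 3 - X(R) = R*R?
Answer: -15/13 ≈ -1.1538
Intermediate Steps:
X(R) = 3 - R² (X(R) = 3 - R*R = 3 - R²)
o = -15 (o = -5*3 = -15)
b = 1/13 (b = 1/(19 + (3 - 1*(-3)²)) = 1/(19 + (3 - 1*9)) = 1/(19 + (3 - 9)) = 1/(19 - 6) = 1/13 ≈ 0.076923)
o*b = -15*1/13 = -15/13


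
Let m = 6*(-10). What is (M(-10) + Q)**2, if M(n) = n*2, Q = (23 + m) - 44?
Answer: 10201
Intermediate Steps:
m = -60
Q = -81 (Q = (23 - 60) - 44 = -37 - 44 = -81)
M(n) = 2*n
(M(-10) + Q)**2 = (2*(-10) - 81)**2 = (-20 - 81)**2 = (-101)**2 = 10201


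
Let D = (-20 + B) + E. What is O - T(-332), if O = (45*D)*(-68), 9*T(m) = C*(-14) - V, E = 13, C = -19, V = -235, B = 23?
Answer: -147047/3 ≈ -49016.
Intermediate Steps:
T(m) = 167/3 (T(m) = (-19*(-14) - 1*(-235))/9 = (266 + 235)/9 = (⅑)*501 = 167/3)
D = 16 (D = (-20 + 23) + 13 = 3 + 13 = 16)
O = -48960 (O = (45*16)*(-68) = 720*(-68) = -48960)
O - T(-332) = -48960 - 1*167/3 = -48960 - 167/3 = -147047/3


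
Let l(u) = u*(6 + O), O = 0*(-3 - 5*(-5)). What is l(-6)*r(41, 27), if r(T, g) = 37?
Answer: -1332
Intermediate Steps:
O = 0 (O = 0*(-3 + 25) = 0*22 = 0)
l(u) = 6*u (l(u) = u*(6 + 0) = u*6 = 6*u)
l(-6)*r(41, 27) = (6*(-6))*37 = -36*37 = -1332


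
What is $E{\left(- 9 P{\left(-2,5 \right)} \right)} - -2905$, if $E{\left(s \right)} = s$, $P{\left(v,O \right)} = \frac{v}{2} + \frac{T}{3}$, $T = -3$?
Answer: $2923$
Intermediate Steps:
$P{\left(v,O \right)} = -1 + \frac{v}{2}$ ($P{\left(v,O \right)} = \frac{v}{2} - \frac{3}{3} = v \frac{1}{2} - 1 = \frac{v}{2} - 1 = -1 + \frac{v}{2}$)
$E{\left(- 9 P{\left(-2,5 \right)} \right)} - -2905 = - 9 \left(-1 + \frac{1}{2} \left(-2\right)\right) - -2905 = - 9 \left(-1 - 1\right) + 2905 = \left(-9\right) \left(-2\right) + 2905 = 18 + 2905 = 2923$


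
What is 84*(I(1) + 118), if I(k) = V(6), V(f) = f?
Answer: 10416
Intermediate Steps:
I(k) = 6
84*(I(1) + 118) = 84*(6 + 118) = 84*124 = 10416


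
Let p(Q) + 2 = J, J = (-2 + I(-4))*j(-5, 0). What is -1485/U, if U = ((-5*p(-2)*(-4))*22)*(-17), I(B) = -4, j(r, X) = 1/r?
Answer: -135/544 ≈ -0.24816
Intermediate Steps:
J = 6/5 (J = (-2 - 4)/(-5) = -6*(-1/5) = 6/5 ≈ 1.2000)
p(Q) = -4/5 (p(Q) = -2 + 6/5 = -4/5)
U = 5984 (U = ((-5*(-4/5)*(-4))*22)*(-17) = ((4*(-4))*22)*(-17) = -16*22*(-17) = -352*(-17) = 5984)
-1485/U = -1485/5984 = -1485*1/5984 = -135/544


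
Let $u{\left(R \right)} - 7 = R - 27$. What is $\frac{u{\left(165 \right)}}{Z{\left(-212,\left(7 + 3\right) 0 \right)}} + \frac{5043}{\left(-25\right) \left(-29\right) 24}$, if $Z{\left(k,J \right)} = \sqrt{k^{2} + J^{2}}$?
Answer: $\frac{299343}{307400} \approx 0.97379$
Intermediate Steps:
$u{\left(R \right)} = -20 + R$ ($u{\left(R \right)} = 7 + \left(R - 27\right) = 7 + \left(-27 + R\right) = -20 + R$)
$Z{\left(k,J \right)} = \sqrt{J^{2} + k^{2}}$
$\frac{u{\left(165 \right)}}{Z{\left(-212,\left(7 + 3\right) 0 \right)}} + \frac{5043}{\left(-25\right) \left(-29\right) 24} = \frac{-20 + 165}{\sqrt{\left(\left(7 + 3\right) 0\right)^{2} + \left(-212\right)^{2}}} + \frac{5043}{\left(-25\right) \left(-29\right) 24} = \frac{145}{\sqrt{\left(10 \cdot 0\right)^{2} + 44944}} + \frac{5043}{725 \cdot 24} = \frac{145}{\sqrt{0^{2} + 44944}} + \frac{5043}{17400} = \frac{145}{\sqrt{0 + 44944}} + 5043 \cdot \frac{1}{17400} = \frac{145}{\sqrt{44944}} + \frac{1681}{5800} = \frac{145}{212} + \frac{1681}{5800} = \frac{299343}{307400}$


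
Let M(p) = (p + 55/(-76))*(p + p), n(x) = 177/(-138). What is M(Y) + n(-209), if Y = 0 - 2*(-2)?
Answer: 21787/874 ≈ 24.928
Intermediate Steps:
Y = 4 (Y = 0 + 4 = 4)
n(x) = -59/46 (n(x) = 177*(-1/138) = -59/46)
M(p) = 2*p*(-55/76 + p) (M(p) = (p + 55*(-1/76))*(2*p) = (p - 55/76)*(2*p) = (-55/76 + p)*(2*p) = 2*p*(-55/76 + p))
M(Y) + n(-209) = (1/38)*4*(-55 + 76*4) - 59/46 = (1/38)*4*(-55 + 304) - 59/46 = (1/38)*4*249 - 59/46 = 498/19 - 59/46 = 21787/874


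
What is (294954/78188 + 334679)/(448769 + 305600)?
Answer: 1189462573/2681027426 ≈ 0.44366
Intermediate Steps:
(294954/78188 + 334679)/(448769 + 305600) = (294954*(1/78188) + 334679)/754369 = (13407/3554 + 334679)*(1/754369) = (1189462573/3554)*(1/754369) = 1189462573/2681027426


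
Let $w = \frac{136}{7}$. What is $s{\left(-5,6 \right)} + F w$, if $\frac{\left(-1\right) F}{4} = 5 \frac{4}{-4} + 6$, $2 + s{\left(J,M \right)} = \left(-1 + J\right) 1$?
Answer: $- \frac{600}{7} \approx -85.714$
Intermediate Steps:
$s{\left(J,M \right)} = -3 + J$ ($s{\left(J,M \right)} = -2 + \left(-1 + J\right) 1 = -2 + \left(-1 + J\right) = -3 + J$)
$F = -4$ ($F = - 4 \left(5 \frac{4}{-4} + 6\right) = - 4 \left(5 \cdot 4 \left(- \frac{1}{4}\right) + 6\right) = - 4 \left(5 \left(-1\right) + 6\right) = - 4 \left(-5 + 6\right) = \left(-4\right) 1 = -4$)
$w = \frac{136}{7}$ ($w = 136 \cdot \frac{1}{7} = \frac{136}{7} \approx 19.429$)
$s{\left(-5,6 \right)} + F w = \left(-3 - 5\right) - \frac{544}{7} = -8 - \frac{544}{7} = - \frac{600}{7}$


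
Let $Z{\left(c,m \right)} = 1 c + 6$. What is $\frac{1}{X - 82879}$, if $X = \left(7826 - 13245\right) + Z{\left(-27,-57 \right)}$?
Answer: $- \frac{1}{88319} \approx -1.1323 \cdot 10^{-5}$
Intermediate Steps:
$Z{\left(c,m \right)} = 6 + c$ ($Z{\left(c,m \right)} = c + 6 = 6 + c$)
$X = -5440$ ($X = \left(7826 - 13245\right) + \left(6 - 27\right) = -5419 - 21 = -5440$)
$\frac{1}{X - 82879} = \frac{1}{-5440 - 82879} = \frac{1}{-88319} = - \frac{1}{88319}$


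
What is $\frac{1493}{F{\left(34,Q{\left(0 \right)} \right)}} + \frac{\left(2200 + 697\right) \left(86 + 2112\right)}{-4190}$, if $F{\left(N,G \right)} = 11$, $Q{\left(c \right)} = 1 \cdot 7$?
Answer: $- \frac{31893998}{23045} \approx -1384.0$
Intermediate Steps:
$Q{\left(c \right)} = 7$
$\frac{1493}{F{\left(34,Q{\left(0 \right)} \right)}} + \frac{\left(2200 + 697\right) \left(86 + 2112\right)}{-4190} = \frac{1493}{11} + \frac{\left(2200 + 697\right) \left(86 + 2112\right)}{-4190} = 1493 \cdot \frac{1}{11} + 2897 \cdot 2198 \left(- \frac{1}{4190}\right) = \frac{1493}{11} + 6367606 \left(- \frac{1}{4190}\right) = \frac{1493}{11} - \frac{3183803}{2095} = - \frac{31893998}{23045}$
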